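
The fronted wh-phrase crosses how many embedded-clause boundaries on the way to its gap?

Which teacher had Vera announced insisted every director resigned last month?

"which teacher" is extracted from the subject of "insisted".
Boundaries crossed, outermost first: [Ø] — 1 in total.

1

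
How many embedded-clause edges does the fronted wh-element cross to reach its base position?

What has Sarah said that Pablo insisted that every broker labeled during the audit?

2

"what" is extracted from the object of "labeled".
Boundaries crossed, outermost first: [that], [that] — 2 in total.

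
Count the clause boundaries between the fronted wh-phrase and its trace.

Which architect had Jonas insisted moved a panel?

1

"which architect" is extracted from the subject of "moved".
Boundaries crossed, outermost first: [Ø] — 1 in total.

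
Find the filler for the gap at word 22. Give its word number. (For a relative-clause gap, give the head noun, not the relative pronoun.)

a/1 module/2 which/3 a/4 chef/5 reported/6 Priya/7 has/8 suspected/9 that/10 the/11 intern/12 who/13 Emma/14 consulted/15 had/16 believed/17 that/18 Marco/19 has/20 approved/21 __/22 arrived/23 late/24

2

The gap at 22 is the object of "approved", inside a relative clause.
The relative pronoun is "which" (word 3); it is bound by the head noun immediately before it.
Its filler is the head noun "module", at word 2.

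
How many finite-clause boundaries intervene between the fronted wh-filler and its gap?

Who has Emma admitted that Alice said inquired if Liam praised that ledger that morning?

2

"who" is extracted from the subject of "inquired".
Boundaries crossed, outermost first: [that], [Ø] — 2 in total.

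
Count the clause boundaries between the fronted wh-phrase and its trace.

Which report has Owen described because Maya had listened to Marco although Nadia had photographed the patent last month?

"which report" originates inside the matrix clause — no clause boundary is crossed.

0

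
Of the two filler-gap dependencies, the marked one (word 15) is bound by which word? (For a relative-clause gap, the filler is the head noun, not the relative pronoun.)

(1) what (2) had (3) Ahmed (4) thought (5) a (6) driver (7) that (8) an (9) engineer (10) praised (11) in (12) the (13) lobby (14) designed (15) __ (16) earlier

1

The marked gap is the direct object of "designed".
Its filler is the fronted wh-phrase "what", at word 1.
(The other dependency links word 6 to a gap after word 10.)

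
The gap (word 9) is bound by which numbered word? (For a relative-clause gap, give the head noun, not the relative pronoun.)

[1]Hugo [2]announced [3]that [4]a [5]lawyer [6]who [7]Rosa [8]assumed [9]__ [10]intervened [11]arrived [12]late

5

The gap at 9 is the subject of "intervened", inside a relative clause.
The relative pronoun is "who" (word 6); it is bound by the head noun immediately before it.
Its filler is the head noun "lawyer", at word 5.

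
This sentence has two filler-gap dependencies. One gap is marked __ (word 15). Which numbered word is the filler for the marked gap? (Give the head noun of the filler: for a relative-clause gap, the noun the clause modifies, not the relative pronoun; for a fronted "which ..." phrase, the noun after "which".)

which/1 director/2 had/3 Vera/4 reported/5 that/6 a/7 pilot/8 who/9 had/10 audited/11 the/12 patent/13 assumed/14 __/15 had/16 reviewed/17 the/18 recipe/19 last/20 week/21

2

The marked gap is the subject of "reviewed".
Its filler is the fronted wh-phrase "which director", at word 2.
(The other dependency links word 8 to a gap after word 9.)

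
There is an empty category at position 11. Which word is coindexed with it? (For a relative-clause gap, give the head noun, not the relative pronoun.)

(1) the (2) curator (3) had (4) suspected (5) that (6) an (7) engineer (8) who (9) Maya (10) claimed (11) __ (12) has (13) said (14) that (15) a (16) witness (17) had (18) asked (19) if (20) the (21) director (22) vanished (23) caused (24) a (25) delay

7

The gap at 11 is the subject of "said", inside a relative clause.
The relative pronoun is "who" (word 8); it is bound by the head noun immediately before it.
Its filler is the head noun "engineer", at word 7.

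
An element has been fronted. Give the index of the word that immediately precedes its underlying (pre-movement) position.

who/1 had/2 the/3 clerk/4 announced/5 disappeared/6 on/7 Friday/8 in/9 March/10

5

The displaced element is "who" (word 1).
It is linked across 1 clause boundary (Ø).
It functions as the subject of "disappeared", so the gap sits immediately after word 5 ("announced").
Base order: The clerk had announced who disappeared on Friday in March.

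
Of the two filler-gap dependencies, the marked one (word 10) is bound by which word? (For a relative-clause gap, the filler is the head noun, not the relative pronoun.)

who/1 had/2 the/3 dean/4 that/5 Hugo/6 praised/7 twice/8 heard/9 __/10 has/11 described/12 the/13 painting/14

The marked gap is the subject of "described".
Its filler is the fronted wh-phrase "who", at word 1.
(The other dependency links word 4 to a gap after word 7.)

1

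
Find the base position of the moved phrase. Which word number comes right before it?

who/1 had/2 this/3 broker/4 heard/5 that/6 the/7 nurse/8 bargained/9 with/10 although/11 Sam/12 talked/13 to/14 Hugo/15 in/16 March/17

The displaced element is "who" (word 1).
It is linked across 1 clause boundary (that).
It functions as the object of the preposition "with" of "bargained", so the gap sits immediately after word 10 ("with").
Base order: This broker had heard that the nurse bargained with who although Sam talked to Hugo in March.

10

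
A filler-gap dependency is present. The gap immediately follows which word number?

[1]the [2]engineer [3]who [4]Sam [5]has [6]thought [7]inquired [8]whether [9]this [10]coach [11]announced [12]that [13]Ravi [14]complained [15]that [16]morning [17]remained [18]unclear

The displaced element is "the engineer" (word 2).
It is linked across 1 clause boundary (Ø).
It functions as the subject of "inquired", so the gap sits immediately after word 6 ("thought").
Base order: Sam has thought that the engineer inquired whether this coach announced that Ravi complained that morning.

6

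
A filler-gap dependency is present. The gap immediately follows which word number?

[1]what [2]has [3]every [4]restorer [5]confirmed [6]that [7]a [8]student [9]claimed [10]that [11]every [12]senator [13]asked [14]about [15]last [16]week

The displaced element is "what" (word 1).
It is linked across 2 clause boundaries (that → that).
It functions as the object of the preposition "about" of "asked", so the gap sits immediately after word 14 ("about").
Base order: Every restorer has confirmed that a student claimed that every senator asked about what last week.

14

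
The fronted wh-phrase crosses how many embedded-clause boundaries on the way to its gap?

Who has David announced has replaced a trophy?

"who" is extracted from the subject of "replaced".
Boundaries crossed, outermost first: [Ø] — 1 in total.

1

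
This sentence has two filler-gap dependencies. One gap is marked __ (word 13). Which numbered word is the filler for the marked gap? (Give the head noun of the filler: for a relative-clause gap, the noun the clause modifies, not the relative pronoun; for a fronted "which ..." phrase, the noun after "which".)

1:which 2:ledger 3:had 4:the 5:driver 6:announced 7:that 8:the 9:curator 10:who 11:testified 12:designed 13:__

The marked gap is the direct object of "designed".
Its filler is the fronted wh-phrase "which ledger", at word 2.
(The other dependency links word 9 to a gap after word 10.)

2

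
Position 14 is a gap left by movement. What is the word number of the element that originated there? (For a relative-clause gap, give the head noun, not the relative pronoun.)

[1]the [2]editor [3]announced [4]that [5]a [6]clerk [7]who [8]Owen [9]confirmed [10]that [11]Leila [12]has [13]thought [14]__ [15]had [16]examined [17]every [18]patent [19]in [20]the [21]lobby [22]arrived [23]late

The gap at 14 is the subject of "examined", inside a relative clause.
The relative pronoun is "who" (word 7); it is bound by the head noun immediately before it.
Its filler is the head noun "clerk", at word 6.

6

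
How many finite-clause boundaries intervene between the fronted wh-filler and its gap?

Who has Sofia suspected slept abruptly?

1

"who" is extracted from the subject of "slept".
Boundaries crossed, outermost first: [Ø] — 1 in total.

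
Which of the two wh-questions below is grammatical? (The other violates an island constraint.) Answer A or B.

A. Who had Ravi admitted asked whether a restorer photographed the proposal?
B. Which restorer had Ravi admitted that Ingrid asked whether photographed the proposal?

A

In B, the wh-phrase is extracted from inside a wh-island (introduced by "whether"), which blocks movement.
In A, the extraction path crosses only that-complement boundaries, which are transparent.
So A is grammatical.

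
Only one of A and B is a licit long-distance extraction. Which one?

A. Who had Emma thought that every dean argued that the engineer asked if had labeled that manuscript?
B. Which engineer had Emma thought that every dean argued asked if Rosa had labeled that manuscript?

In A, the wh-phrase is extracted from inside a wh-island (introduced by "if"), which blocks movement.
In B, the extraction path crosses only that-complement boundaries, which are transparent.
So B is grammatical.

B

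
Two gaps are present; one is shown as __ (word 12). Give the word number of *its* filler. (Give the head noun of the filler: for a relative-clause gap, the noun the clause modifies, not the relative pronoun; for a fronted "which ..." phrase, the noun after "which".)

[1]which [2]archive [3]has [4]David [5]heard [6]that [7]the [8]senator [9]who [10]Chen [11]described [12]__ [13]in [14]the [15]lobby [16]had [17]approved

The marked gap is inside the relative clause, the direct object of "described".
Its filler is the head noun "senator" (via "who"), at word 8.
(The other dependency links word 2 to a gap after word 17.)

8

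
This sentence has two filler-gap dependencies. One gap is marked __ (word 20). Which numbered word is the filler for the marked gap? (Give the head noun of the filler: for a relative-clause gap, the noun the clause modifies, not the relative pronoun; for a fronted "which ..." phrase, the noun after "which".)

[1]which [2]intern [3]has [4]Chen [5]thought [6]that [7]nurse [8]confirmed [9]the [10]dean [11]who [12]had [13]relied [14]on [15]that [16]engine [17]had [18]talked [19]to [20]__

2

The marked gap is the object of the preposition "to" of "talked".
Its filler is the fronted wh-phrase "which intern", at word 2.
(The other dependency links word 10 to a gap after word 11.)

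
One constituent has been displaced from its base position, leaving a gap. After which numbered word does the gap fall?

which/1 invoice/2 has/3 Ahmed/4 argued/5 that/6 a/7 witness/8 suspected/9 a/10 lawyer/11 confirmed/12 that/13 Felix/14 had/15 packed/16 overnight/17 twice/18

16

The displaced element is "which invoice" (word 2).
It is linked across 3 clause boundaries (that → Ø → that).
It functions as the direct object of "packed", so the gap sits immediately after word 16 ("packed").
Base order: Ahmed has argued that a witness suspected a lawyer confirmed that Felix had packed which invoice overnight twice.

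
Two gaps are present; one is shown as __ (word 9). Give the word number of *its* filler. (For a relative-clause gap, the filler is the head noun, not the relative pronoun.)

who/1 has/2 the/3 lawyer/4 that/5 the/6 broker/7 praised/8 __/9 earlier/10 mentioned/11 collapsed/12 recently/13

4

The marked gap is inside the relative clause, the direct object of "praised".
Its filler is the head noun "lawyer" (via "that"), at word 4.
(The other dependency links word 1 to a gap after word 11.)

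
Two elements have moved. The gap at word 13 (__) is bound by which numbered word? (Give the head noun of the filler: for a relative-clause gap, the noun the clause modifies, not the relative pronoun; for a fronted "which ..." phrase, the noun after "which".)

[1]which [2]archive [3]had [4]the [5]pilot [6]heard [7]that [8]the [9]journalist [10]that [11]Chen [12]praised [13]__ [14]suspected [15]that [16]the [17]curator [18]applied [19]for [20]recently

The marked gap is inside the relative clause, the direct object of "praised".
Its filler is the head noun "journalist" (via "that"), at word 9.
(The other dependency links word 2 to a gap after word 19.)

9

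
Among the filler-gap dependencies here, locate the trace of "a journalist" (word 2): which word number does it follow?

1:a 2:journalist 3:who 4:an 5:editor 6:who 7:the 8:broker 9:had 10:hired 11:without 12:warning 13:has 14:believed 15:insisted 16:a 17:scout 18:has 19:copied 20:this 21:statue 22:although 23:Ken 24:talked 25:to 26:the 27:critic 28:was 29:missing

The displaced element is "a journalist" (word 2).
It is linked across 1 clause boundary (Ø).
It functions as the subject of "insisted", so the gap sits immediately after word 14 ("believed").
Base order: An editor who the broker had hired without warning has believed a journalist insisted a scout has copied this statue although Ken talked to the critic.

14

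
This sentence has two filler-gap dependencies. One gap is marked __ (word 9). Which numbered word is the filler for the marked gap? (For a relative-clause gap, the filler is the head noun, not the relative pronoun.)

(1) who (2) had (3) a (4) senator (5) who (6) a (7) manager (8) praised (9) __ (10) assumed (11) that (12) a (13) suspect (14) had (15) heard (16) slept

The marked gap is inside the relative clause, the direct object of "praised".
Its filler is the head noun "senator" (via "who"), at word 4.
(The other dependency links word 1 to a gap after word 15.)

4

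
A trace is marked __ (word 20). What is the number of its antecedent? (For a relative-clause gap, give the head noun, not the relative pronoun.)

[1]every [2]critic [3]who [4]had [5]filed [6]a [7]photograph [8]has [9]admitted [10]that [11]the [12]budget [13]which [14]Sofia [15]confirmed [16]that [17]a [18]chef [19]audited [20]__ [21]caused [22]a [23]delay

12

The gap at 20 is the object of "audited", inside a relative clause.
The relative pronoun is "which" (word 13); it is bound by the head noun immediately before it.
Its filler is the head noun "budget", at word 12.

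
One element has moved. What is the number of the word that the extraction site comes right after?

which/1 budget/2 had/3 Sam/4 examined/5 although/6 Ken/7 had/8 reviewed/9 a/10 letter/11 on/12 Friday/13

The displaced element is "which budget" (word 2).
It functions as the direct object of "examined", so the gap sits immediately after word 5 ("examined").
Base order: Sam had examined which budget although Ken had reviewed a letter on Friday.

5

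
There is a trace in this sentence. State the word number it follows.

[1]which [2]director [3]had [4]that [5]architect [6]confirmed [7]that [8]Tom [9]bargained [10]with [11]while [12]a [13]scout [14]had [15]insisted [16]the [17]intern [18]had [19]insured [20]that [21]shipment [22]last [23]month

The displaced element is "which director" (word 2).
It is linked across 1 clause boundary (that).
It functions as the object of the preposition "with" of "bargained", so the gap sits immediately after word 10 ("with").
Base order: That architect had confirmed that Tom bargained with which director while a scout had insisted the intern had insured that shipment last month.

10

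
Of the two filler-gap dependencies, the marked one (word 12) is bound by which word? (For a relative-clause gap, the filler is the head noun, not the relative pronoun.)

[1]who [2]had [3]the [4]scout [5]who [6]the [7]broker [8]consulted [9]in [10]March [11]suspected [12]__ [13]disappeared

The marked gap is the subject of "disappeared".
Its filler is the fronted wh-phrase "who", at word 1.
(The other dependency links word 4 to a gap after word 8.)

1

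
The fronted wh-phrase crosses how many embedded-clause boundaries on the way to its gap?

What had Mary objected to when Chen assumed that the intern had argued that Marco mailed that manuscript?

"what" originates inside the matrix clause — no clause boundary is crossed.

0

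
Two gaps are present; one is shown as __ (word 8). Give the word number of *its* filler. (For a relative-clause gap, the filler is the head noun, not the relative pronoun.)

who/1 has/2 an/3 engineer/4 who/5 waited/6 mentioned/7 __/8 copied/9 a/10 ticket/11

1

The marked gap is the subject of "copied".
Its filler is the fronted wh-phrase "who", at word 1.
(The other dependency links word 4 to a gap after word 5.)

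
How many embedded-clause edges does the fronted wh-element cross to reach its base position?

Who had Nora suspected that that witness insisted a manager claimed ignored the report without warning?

3

"who" is extracted from the subject of "ignored".
Boundaries crossed, outermost first: [that], [Ø], [Ø] — 3 in total.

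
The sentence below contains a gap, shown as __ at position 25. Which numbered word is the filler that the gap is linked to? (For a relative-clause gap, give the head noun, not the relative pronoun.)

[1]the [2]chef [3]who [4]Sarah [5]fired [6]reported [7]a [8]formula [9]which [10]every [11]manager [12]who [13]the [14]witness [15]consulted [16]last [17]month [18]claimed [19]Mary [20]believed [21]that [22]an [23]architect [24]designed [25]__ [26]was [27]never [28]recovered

8

The gap at 25 is the object of "designed", inside a relative clause.
The relative pronoun is "which" (word 9); it is bound by the head noun immediately before it.
Its filler is the head noun "formula", at word 8.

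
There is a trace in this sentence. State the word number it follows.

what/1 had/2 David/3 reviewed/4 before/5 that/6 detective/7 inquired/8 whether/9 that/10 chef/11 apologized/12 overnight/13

The displaced element is "what" (word 1).
It functions as the direct object of "reviewed", so the gap sits immediately after word 4 ("reviewed").
Base order: David had reviewed what before that detective inquired whether that chef apologized overnight.

4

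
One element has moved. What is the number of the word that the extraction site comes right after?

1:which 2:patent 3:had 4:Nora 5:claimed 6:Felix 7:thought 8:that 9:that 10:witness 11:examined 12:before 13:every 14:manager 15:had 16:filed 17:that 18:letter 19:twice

The displaced element is "which patent" (word 2).
It is linked across 2 clause boundaries (Ø → that).
It functions as the direct object of "examined", so the gap sits immediately after word 11 ("examined").
Base order: Nora had claimed Felix thought that that witness examined which patent before every manager had filed that letter twice.

11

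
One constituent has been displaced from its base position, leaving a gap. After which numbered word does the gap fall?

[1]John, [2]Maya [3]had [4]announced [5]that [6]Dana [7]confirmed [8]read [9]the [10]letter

The displaced element is "John" (word 1).
It is linked across 2 clause boundaries (that → Ø).
It functions as the subject of "read", so the gap sits immediately after word 7 ("confirmed").
Base order: Maya had announced that Dana confirmed that John read the letter.

7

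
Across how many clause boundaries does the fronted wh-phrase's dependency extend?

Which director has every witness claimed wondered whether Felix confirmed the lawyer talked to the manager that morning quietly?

1

"which director" is extracted from the subject of "wondered".
Boundaries crossed, outermost first: [Ø] — 1 in total.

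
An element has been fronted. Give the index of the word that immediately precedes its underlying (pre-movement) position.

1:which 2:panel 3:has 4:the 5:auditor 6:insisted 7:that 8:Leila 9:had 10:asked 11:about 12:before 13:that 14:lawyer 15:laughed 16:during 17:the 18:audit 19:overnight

The displaced element is "which panel" (word 2).
It is linked across 1 clause boundary (that).
It functions as the object of the preposition "about" of "asked", so the gap sits immediately after word 11 ("about").
Base order: The auditor has insisted that Leila had asked about which panel before that lawyer laughed during the audit overnight.

11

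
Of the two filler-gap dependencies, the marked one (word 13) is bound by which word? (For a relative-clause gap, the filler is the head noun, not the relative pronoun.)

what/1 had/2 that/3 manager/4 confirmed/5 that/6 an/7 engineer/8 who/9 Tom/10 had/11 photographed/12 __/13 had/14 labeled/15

8

The marked gap is inside the relative clause, the direct object of "photographed".
Its filler is the head noun "engineer" (via "who"), at word 8.
(The other dependency links word 1 to a gap after word 15.)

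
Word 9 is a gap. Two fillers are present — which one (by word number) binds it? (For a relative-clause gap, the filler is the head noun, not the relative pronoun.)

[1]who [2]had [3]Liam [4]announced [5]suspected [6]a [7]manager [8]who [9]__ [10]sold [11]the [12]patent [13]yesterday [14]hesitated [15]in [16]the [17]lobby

7

The marked gap is inside the relative clause, the subject of "sold".
Its filler is the head noun "manager" (via "who"), at word 7.
(The other dependency links word 1 to a gap after word 4.)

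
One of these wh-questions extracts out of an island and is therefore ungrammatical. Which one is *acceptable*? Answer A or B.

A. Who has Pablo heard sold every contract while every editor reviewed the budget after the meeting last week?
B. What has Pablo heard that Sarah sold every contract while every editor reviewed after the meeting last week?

In B, the wh-phrase is extracted from inside an adjunct island (introduced by "while"), which blocks movement.
In A, the extraction path crosses only that-complement boundaries, which are transparent.
So A is grammatical.

A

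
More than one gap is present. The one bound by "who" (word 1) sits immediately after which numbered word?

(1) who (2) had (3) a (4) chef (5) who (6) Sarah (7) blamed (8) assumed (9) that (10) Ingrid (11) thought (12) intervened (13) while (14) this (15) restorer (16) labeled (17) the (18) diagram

The displaced element is "who" (word 1).
It is linked across 2 clause boundaries (that → Ø).
It functions as the subject of "intervened", so the gap sits immediately after word 11 ("thought").
Base order: A chef who Sarah blamed had assumed that Ingrid thought who intervened while this restorer labeled the diagram.

11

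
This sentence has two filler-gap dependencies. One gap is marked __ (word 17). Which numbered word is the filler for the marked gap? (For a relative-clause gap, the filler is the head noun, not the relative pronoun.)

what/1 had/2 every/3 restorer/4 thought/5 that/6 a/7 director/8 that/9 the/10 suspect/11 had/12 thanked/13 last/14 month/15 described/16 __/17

1

The marked gap is the direct object of "described".
Its filler is the fronted wh-phrase "what", at word 1.
(The other dependency links word 8 to a gap after word 13.)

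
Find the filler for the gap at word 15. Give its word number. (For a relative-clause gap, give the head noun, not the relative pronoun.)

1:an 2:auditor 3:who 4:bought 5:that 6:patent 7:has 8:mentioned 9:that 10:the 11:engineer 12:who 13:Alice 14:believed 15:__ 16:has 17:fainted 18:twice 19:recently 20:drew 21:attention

11

The gap at 15 is the subject of "fainted", inside a relative clause.
The relative pronoun is "who" (word 12); it is bound by the head noun immediately before it.
Its filler is the head noun "engineer", at word 11.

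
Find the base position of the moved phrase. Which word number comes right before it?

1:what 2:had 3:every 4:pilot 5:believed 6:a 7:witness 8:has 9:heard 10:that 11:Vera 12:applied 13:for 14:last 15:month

The displaced element is "what" (word 1).
It is linked across 2 clause boundaries (Ø → that).
It functions as the object of the preposition "for" of "applied", so the gap sits immediately after word 13 ("for").
Base order: Every pilot had believed a witness has heard that Vera applied for what last month.

13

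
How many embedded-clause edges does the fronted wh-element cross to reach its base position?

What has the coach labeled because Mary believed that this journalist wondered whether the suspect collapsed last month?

0

"what" originates inside the matrix clause — no clause boundary is crossed.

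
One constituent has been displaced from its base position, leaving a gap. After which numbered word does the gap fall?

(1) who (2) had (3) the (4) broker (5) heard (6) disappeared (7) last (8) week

The displaced element is "who" (word 1).
It is linked across 1 clause boundary (Ø).
It functions as the subject of "disappeared", so the gap sits immediately after word 5 ("heard").
Base order: The broker had heard that who disappeared last week.

5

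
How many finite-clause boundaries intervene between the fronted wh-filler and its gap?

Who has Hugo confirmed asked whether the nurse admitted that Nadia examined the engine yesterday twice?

"who" is extracted from the subject of "asked".
Boundaries crossed, outermost first: [Ø] — 1 in total.

1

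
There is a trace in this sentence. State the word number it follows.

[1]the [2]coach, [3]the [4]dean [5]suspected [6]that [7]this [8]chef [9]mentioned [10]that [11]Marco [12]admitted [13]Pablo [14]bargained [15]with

The displaced element is "the coach" (word 2).
It is linked across 3 clause boundaries (that → that → Ø).
It functions as the object of the preposition "with" of "bargained", so the gap sits immediately after word 15 ("with").
Base order: The dean suspected that this chef mentioned that Marco admitted Pablo bargained with the coach.

15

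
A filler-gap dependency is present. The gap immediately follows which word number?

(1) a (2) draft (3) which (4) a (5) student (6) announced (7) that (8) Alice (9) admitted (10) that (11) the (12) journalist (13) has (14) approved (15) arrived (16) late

The displaced element is "a draft" (word 2).
It is linked across 2 clause boundaries (that → that).
It functions as the direct object of "approved", so the gap sits immediately after word 14 ("approved").
Base order: A student announced that Alice admitted that the journalist has approved a draft.

14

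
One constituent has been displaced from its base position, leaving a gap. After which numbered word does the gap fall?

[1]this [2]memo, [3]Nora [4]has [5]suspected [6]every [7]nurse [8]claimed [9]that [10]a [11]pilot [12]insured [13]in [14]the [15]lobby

12

The displaced element is "this memo" (word 2).
It is linked across 2 clause boundaries (Ø → that).
It functions as the direct object of "insured", so the gap sits immediately after word 12 ("insured").
Base order: Nora has suspected every nurse claimed that a pilot insured this memo in the lobby.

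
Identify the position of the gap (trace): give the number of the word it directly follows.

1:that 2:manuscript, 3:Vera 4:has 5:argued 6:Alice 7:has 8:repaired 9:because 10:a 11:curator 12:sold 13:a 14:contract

The displaced element is "that manuscript" (word 2).
It is linked across 1 clause boundary (Ø).
It functions as the direct object of "repaired", so the gap sits immediately after word 8 ("repaired").
Base order: Vera has argued Alice has repaired that manuscript because a curator sold a contract.

8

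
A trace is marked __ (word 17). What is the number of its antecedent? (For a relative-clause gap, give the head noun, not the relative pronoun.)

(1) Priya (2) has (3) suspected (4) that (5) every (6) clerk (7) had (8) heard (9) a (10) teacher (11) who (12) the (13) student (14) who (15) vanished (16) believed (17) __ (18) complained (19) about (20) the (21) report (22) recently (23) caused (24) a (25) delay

10

The gap at 17 is the subject of "complained", inside a relative clause.
The relative pronoun is "who" (word 11); it is bound by the head noun immediately before it.
Its filler is the head noun "teacher", at word 10.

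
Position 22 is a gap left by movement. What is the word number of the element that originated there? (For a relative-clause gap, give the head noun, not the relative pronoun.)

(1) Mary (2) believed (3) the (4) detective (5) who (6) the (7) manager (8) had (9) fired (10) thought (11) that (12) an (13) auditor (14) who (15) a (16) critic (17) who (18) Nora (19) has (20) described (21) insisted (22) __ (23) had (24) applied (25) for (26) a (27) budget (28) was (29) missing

The gap at 22 is the subject of "applied", inside a relative clause.
The relative pronoun is "who" (word 14); it is bound by the head noun immediately before it.
Its filler is the head noun "auditor", at word 13.

13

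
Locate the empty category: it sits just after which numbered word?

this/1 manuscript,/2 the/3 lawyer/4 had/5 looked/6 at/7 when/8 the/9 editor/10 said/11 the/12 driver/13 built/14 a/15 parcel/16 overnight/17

7

The displaced element is "this manuscript" (word 2).
It functions as the object of the preposition "at" of "looked", so the gap sits immediately after word 7 ("at").
Base order: The lawyer had looked at this manuscript when the editor said the driver built a parcel overnight.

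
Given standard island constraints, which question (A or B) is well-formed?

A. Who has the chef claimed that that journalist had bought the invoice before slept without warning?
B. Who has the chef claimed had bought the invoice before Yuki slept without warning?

In A, the wh-phrase is extracted from inside an adjunct island (introduced by "before"), which blocks movement.
In B, the extraction path crosses only that-complement boundaries, which are transparent.
So B is grammatical.

B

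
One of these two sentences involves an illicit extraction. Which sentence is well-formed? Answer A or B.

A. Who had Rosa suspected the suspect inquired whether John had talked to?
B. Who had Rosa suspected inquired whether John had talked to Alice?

B

In A, the wh-phrase is extracted from inside a wh-island (introduced by "whether"), which blocks movement.
In B, the extraction path crosses only that-complement boundaries, which are transparent.
So B is grammatical.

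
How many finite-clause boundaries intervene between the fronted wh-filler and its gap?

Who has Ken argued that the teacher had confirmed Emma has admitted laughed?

"who" is extracted from the subject of "laughed".
Boundaries crossed, outermost first: [that], [Ø], [Ø] — 3 in total.

3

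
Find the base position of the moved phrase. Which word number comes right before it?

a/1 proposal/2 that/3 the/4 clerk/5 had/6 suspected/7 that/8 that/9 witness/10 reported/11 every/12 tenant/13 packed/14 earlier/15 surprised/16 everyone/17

14

The displaced element is "a proposal" (word 2).
It is linked across 2 clause boundaries (that → Ø).
It functions as the direct object of "packed", so the gap sits immediately after word 14 ("packed").
Base order: The clerk had suspected that that witness reported every tenant packed a proposal earlier.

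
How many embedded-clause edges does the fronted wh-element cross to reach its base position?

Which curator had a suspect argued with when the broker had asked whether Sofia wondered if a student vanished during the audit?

"which curator" originates inside the matrix clause — no clause boundary is crossed.

0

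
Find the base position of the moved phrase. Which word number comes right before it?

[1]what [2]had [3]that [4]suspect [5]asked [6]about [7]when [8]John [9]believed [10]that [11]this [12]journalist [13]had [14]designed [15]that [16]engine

The displaced element is "what" (word 1).
It functions as the object of the preposition "about" of "asked", so the gap sits immediately after word 6 ("about").
Base order: That suspect had asked about what when John believed that this journalist had designed that engine.

6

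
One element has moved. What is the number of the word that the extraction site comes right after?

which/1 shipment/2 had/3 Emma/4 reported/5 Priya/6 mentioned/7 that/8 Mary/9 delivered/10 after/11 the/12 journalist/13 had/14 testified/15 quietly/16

10

The displaced element is "which shipment" (word 2).
It is linked across 2 clause boundaries (Ø → that).
It functions as the direct object of "delivered", so the gap sits immediately after word 10 ("delivered").
Base order: Emma had reported Priya mentioned that Mary delivered which shipment after the journalist had testified quietly.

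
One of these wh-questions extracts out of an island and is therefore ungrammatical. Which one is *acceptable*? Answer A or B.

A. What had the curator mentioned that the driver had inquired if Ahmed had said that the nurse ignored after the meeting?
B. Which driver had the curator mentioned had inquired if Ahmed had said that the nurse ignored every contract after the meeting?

In A, the wh-phrase is extracted from inside a wh-island (introduced by "if"), which blocks movement.
In B, the extraction path crosses only that-complement boundaries, which are transparent.
So B is grammatical.

B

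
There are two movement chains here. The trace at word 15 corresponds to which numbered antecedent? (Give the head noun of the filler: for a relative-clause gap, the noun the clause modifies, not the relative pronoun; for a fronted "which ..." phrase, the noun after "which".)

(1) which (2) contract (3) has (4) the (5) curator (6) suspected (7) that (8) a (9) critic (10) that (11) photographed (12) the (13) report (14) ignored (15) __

The marked gap is the direct object of "ignored".
Its filler is the fronted wh-phrase "which contract", at word 2.
(The other dependency links word 9 to a gap after word 10.)

2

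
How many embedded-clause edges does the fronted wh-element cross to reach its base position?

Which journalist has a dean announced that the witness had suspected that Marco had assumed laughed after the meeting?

"which journalist" is extracted from the subject of "laughed".
Boundaries crossed, outermost first: [that], [that], [Ø] — 3 in total.

3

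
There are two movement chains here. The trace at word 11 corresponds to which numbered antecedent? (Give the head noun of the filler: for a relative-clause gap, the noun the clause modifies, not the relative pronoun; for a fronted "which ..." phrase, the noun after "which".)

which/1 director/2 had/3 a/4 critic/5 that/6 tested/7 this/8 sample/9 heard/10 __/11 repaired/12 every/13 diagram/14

2

The marked gap is the subject of "repaired".
Its filler is the fronted wh-phrase "which director", at word 2.
(The other dependency links word 5 to a gap after word 6.)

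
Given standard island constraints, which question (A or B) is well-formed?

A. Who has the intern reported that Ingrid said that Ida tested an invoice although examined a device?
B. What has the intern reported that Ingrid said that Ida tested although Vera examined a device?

In A, the wh-phrase is extracted from inside an adjunct island (introduced by "although"), which blocks movement.
In B, the extraction path crosses only that-complement boundaries, which are transparent.
So B is grammatical.

B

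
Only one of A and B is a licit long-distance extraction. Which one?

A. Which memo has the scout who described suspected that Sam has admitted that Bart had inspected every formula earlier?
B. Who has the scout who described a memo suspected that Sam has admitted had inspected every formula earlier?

In A, the wh-phrase is extracted from inside a complex-NP island (relative clause) (introduced by "who"), which blocks movement.
In B, the extraction path crosses only that-complement boundaries, which are transparent.
So B is grammatical.

B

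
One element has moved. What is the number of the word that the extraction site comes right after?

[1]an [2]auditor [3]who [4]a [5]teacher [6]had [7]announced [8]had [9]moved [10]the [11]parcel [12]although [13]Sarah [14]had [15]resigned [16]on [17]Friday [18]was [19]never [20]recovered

7

The displaced element is "an auditor" (word 2).
It is linked across 1 clause boundary (Ø).
It functions as the subject of "moved", so the gap sits immediately after word 7 ("announced").
Base order: A teacher had announced that an auditor had moved the parcel although Sarah had resigned on Friday.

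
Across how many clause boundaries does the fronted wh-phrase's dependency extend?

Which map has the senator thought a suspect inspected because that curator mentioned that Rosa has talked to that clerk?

"which map" is extracted from the object of "inspected".
Boundaries crossed, outermost first: [Ø] — 1 in total.

1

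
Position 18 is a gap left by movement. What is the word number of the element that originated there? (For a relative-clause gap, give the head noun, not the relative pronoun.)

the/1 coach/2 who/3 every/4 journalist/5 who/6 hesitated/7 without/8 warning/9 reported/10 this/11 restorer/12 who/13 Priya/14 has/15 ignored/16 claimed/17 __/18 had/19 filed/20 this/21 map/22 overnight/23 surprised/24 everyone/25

2

The gap at 18 is the subject of "filed", inside a relative clause.
The relative pronoun is "who" (word 3); it is bound by the head noun immediately before it.
Its filler is the head noun "coach", at word 2.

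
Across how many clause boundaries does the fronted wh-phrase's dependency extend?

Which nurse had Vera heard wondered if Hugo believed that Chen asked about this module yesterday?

1

"which nurse" is extracted from the subject of "wondered".
Boundaries crossed, outermost first: [Ø] — 1 in total.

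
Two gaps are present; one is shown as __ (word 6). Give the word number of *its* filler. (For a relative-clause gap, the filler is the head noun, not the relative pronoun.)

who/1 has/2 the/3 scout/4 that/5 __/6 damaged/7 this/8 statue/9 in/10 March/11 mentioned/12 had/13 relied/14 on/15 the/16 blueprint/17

4

The marked gap is inside the relative clause, the subject of "damaged".
Its filler is the head noun "scout" (via "that"), at word 4.
(The other dependency links word 1 to a gap after word 12.)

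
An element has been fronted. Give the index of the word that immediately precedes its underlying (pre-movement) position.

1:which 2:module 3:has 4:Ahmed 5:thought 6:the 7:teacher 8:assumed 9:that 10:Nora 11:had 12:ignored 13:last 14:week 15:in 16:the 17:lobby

12

The displaced element is "which module" (word 2).
It is linked across 2 clause boundaries (Ø → that).
It functions as the direct object of "ignored", so the gap sits immediately after word 12 ("ignored").
Base order: Ahmed has thought the teacher assumed that Nora had ignored which module last week in the lobby.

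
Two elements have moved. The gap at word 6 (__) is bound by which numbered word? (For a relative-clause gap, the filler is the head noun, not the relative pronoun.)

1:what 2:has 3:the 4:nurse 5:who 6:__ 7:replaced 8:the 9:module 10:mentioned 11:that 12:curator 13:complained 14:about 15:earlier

4

The marked gap is inside the relative clause, the subject of "replaced".
Its filler is the head noun "nurse" (via "who"), at word 4.
(The other dependency links word 1 to a gap after word 14.)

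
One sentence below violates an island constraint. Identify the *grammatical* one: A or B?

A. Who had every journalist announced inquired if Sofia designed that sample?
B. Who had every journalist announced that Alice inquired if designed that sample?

In B, the wh-phrase is extracted from inside a wh-island (introduced by "if"), which blocks movement.
In A, the extraction path crosses only that-complement boundaries, which are transparent.
So A is grammatical.

A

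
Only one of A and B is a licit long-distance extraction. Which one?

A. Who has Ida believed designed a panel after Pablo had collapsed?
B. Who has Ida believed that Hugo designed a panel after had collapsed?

A

In B, the wh-phrase is extracted from inside an adjunct island (introduced by "after"), which blocks movement.
In A, the extraction path crosses only that-complement boundaries, which are transparent.
So A is grammatical.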